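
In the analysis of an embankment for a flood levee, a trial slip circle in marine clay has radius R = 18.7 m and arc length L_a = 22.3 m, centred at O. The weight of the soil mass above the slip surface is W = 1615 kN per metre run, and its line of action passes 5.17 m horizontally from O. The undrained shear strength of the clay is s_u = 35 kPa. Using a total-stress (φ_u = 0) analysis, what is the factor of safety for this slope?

FS = 1.75

Taking moments about the centre O, the resisting moment is provided by the undrained shear strength acting along the arc:
M_R = s_u·L_a·R = 35·22.30·18.7 = 14595.3 kN·m/m
M_D = W·d = 1615·5.17 = 8349.5 kN·m/m
FS = M_R / M_D = 14595.3 / 8349.5 = 1.748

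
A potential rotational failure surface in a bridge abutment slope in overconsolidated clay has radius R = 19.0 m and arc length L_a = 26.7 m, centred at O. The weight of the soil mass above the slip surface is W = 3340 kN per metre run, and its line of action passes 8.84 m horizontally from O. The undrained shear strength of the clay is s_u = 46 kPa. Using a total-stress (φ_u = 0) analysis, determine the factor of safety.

Taking moments about the centre O, the resisting moment is provided by the undrained shear strength acting along the arc:
M_R = s_u·L_a·R = 46·26.70·19.0 = 23335.8 kN·m/m
M_D = W·d = 3340·8.84 = 29525.6 kN·m/m
FS = M_R / M_D = 23335.8 / 29525.6 = 0.790

FS = 0.79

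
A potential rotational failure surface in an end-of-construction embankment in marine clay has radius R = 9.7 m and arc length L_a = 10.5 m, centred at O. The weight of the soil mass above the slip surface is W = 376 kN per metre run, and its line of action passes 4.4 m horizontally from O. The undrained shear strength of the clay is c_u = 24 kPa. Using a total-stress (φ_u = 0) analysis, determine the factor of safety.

Taking moments about the centre O, the resisting moment is provided by the undrained shear strength acting along the arc:
M_R = c_u·L_a·R = 24·10.50·9.7 = 2444.4 kN·m/m
M_D = W·d = 376·4.4 = 1654.4 kN·m/m
FS = M_R / M_D = 2444.4 / 1654.4 = 1.478

FS = 1.48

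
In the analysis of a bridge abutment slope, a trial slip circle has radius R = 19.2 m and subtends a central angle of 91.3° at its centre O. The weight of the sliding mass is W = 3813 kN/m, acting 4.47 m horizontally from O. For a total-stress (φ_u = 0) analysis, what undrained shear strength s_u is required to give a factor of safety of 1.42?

FS = s_u·L_a·R / (W·d), so s_u = FS·W·d / (L_a·R).
Arc length L_a = R·θ = 19.2·(91.3°·π/180) = 19.2·1.5935 = 30.59 m
s_u = 1.42·3813·4.47 / (30.59·19.2) = 24202.6 / 587.42 = 41.20 kPa

s_u = 41.2 kPa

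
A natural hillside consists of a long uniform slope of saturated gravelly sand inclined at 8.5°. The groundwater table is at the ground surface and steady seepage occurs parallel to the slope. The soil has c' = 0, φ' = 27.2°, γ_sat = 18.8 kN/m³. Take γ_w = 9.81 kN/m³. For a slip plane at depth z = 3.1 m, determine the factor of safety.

FS = 1.64

With seepage parallel to the slope and the water table at the surface, the effective normal stress on the slip plane uses the buoyant unit weight γ' = γ_sat − γ_w while the driving shear stress uses γ_sat:
FS = [c' + γ' z cos²β tanφ'] / [γ_sat z sinβ cosβ]
(For c' = 0 this reduces to FS = (γ'/γ_sat)·tanφ'/tanβ.)
γ' = 18.8 − 9.81 = 8.99 kN/m³
Numerator = 0.0 + 8.99·3.1·cos²8.5°·tan27.2° = 0.0 + 8.99·3.1·0.9782·0.5139 = 14.010 kPa
Denominator = 18.8·3.1·sin8.5°·cos8.5° = 18.8·3.1·0.1478·0.9890 = 8.520 kPa
FS = 14.010 / 8.520 = 1.644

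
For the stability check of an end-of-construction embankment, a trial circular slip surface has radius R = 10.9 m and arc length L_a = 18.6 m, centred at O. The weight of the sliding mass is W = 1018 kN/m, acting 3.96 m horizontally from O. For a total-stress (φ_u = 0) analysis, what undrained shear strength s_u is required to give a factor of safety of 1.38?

s_u = 27.4 kPa

FS = s_u·L_a·R / (W·d), so s_u = FS·W·d / (L_a·R).
s_u = 1.38·1018·3.96 / (18.60·10.9) = 5563.2 / 202.74 = 27.44 kPa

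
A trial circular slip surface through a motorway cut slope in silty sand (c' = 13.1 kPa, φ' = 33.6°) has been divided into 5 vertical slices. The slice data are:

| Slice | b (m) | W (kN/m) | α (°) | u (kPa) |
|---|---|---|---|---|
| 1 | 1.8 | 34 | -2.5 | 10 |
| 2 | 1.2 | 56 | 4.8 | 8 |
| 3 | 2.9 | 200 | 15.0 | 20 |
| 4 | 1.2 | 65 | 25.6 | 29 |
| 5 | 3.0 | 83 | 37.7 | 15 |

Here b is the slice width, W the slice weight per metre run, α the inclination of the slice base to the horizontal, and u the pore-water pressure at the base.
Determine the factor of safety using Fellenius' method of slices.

Ordinary method of slices: FS = Σ[c'·Δl_i + (W_i cosα_i − u_i·Δl_i)·tanφ'] / Σ W_i sinα_i, with Δl_i = b_i / cosα_i.
Slice 1: Δl = 1.8/cos(-2.5°) = 1.802 m; N'_1 = 34·cos(-2.5°) − 10·1.802 = 16.0; c'Δl = 23.60; W sinα = -1.5
Slice 2: Δl = 1.2/cos4.8° = 1.204 m; N'_2 = 56·cos4.8° − 8·1.204 = 46.2; c'Δl = 15.78; W sinα = 4.7
Slice 3: Δl = 2.9/cos15.0° = 3.002 m; N'_3 = 200·cos15.0° − 20·3.002 = 133.1; c'Δl = 39.33; W sinα = 51.8
Slice 4: Δl = 1.2/cos25.6° = 1.331 m; N'_4 = 65·cos25.6° − 29·1.331 = 20.0; c'Δl = 17.43; W sinα = 28.1
Slice 5: Δl = 3.0/cos37.7° = 3.792 m; N'_5 = 83·cos37.7° − 15·3.792 = 8.8; c'Δl = 49.67; W sinα = 50.8
Σc'Δl = 145.8 kN/m; ΣN' = 224.1 kN/m; ΣW sinα = 133.8 kN/m
Resisting = 145.8 + 224.1·tan33.6° = 145.8 + 148.9 = 294.7 kN/m
FS = 294.7 / 133.8 = 2.202

FS = 2.20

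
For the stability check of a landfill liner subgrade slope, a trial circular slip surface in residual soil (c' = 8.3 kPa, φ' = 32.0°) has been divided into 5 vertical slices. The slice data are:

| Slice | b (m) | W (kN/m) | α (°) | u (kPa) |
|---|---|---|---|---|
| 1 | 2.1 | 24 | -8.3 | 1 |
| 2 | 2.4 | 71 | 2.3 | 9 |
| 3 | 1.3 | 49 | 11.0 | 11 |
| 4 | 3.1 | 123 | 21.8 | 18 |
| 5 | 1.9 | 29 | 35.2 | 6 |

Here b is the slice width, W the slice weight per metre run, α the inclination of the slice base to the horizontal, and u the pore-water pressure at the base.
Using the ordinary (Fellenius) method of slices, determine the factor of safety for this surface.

Ordinary method of slices: FS = Σ[c'·Δl_i + (W_i cosα_i − u_i·Δl_i)·tanφ'] / Σ W_i sinα_i, with Δl_i = b_i / cosα_i.
Slice 1: Δl = 2.1/cos(-8.3°) = 2.122 m; N'_1 = 24·cos(-8.3°) − 1·2.122 = 21.6; c'Δl = 17.61; W sinα = -3.5
Slice 2: Δl = 2.4/cos2.3° = 2.402 m; N'_2 = 71·cos2.3° − 9·2.402 = 49.3; c'Δl = 19.94; W sinα = 2.8
Slice 3: Δl = 1.3/cos11.0° = 1.324 m; N'_3 = 49·cos11.0° − 11·1.324 = 33.5; c'Δl = 10.99; W sinα = 9.3
Slice 4: Δl = 3.1/cos21.8° = 3.339 m; N'_4 = 123·cos21.8° − 18·3.339 = 54.1; c'Δl = 27.71; W sinα = 45.7
Slice 5: Δl = 1.9/cos35.2° = 2.325 m; N'_5 = 29·cos35.2° − 6·2.325 = 9.7; c'Δl = 19.30; W sinα = 16.7
Σc'Δl = 95.6 kN/m; ΣN' = 168.3 kN/m; ΣW sinα = 71.1 kN/m
Resisting = 95.6 + 168.3·tan32.0° = 95.6 + 105.2 = 200.7 kN/m
FS = 200.7 / 71.1 = 2.822

FS = 2.82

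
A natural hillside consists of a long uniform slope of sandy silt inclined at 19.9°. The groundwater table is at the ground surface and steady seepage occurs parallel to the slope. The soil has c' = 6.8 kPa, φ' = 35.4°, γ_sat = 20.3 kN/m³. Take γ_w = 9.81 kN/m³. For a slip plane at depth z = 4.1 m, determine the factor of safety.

FS = 1.27

With seepage parallel to the slope and the water table at the surface, the effective normal stress on the slip plane uses the buoyant unit weight γ' = γ_sat − γ_w while the driving shear stress uses γ_sat:
FS = [c' + γ' z cos²β tanφ'] / [γ_sat z sinβ cosβ]
γ' = 20.3 − 9.81 = 10.49 kN/m³
Numerator = 6.8 + 10.49·4.1·cos²19.9°·tan35.4° = 6.8 + 10.49·4.1·0.8841·0.7107 = 33.824 kPa
Denominator = 20.3·4.1·sin19.9°·cos19.9° = 20.3·4.1·0.3404·0.9403 = 26.638 kPa
FS = 33.824 / 26.638 = 1.270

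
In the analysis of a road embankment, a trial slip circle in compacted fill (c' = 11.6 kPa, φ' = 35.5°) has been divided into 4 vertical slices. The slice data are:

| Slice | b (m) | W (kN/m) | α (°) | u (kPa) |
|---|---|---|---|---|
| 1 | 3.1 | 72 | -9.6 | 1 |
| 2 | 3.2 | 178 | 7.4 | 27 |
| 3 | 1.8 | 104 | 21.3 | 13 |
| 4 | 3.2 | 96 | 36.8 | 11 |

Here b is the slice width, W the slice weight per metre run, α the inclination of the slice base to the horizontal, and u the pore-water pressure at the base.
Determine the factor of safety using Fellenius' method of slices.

FS = 3.10

Ordinary method of slices: FS = Σ[c'·Δl_i + (W_i cosα_i − u_i·Δl_i)·tanφ'] / Σ W_i sinα_i, with Δl_i = b_i / cosα_i.
Slice 1: Δl = 3.1/cos(-9.6°) = 3.144 m; N'_1 = 72·cos(-9.6°) − 1·3.144 = 67.8; c'Δl = 36.47; W sinα = -12.0
Slice 2: Δl = 3.2/cos7.4° = 3.227 m; N'_2 = 178·cos7.4° − 27·3.227 = 89.4; c'Δl = 37.43; W sinα = 22.9
Slice 3: Δl = 1.8/cos21.3° = 1.932 m; N'_3 = 104·cos21.3° − 13·1.932 = 71.8; c'Δl = 22.41; W sinα = 37.8
Slice 4: Δl = 3.2/cos36.8° = 3.996 m; N'_4 = 96·cos36.8° − 11·3.996 = 32.9; c'Δl = 46.36; W sinα = 57.5
Σc'Δl = 142.7 kN/m; ΣN' = 261.9 kN/m; ΣW sinα = 106.2 kN/m
Resisting = 142.7 + 261.9·tan35.5° = 142.7 + 186.8 = 329.5 kN/m
FS = 329.5 / 106.2 = 3.103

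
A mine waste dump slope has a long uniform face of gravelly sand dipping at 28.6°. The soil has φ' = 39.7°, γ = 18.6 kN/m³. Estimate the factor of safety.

For a dry cohesionless infinite slope the factor of safety is FS = tanφ' / tanβ.
FS = tan39.7° / tan28.6° = 0.8302 / 0.5452 = 1.523

FS = 1.52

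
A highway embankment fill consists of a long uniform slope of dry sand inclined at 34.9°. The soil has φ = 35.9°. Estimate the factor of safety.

For a dry cohesionless infinite slope the factor of safety is FS = tanφ / tanβ.
FS = tan35.9° / tan34.9° = 0.7239 / 0.6976 = 1.038

FS = 1.04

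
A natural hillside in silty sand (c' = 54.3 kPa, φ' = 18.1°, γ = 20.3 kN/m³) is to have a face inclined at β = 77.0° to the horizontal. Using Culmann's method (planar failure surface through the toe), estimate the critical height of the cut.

H_c = 20.50 m

Culmann's analysis gives the critical failure plane at α_cr = (β + φ')/2 = (77.0 + 18.1)/2 = 47.5°, and the critical height
H_c = (4c'/γ) · sinβ cosφ' / [1 − cos(β − φ')]
    = (4·54.3/20.3) · sin77.0°·cos18.1° / [1 − cos(58.9°)]
    = 10.700 · 0.9744·0.9505 / [1 − 0.5165]
    = 10.700 · 0.9262 / 0.4835
    = 20.50 m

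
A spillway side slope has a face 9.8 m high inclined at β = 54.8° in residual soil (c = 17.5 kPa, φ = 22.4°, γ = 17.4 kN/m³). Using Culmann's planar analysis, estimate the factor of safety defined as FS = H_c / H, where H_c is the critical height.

H_c = (4c/γ) · sinβ cosφ / [1 − cos(β − φ)]
    = (4·17.5/17.4) · sin54.8°·cos22.4° / [1 − cos32.4°]
    = 4.023 · 0.7555 / 0.1557 = 19.52 m
FS = H_c / H = 19.52 / 9.8 = 1.992

FS = 1.99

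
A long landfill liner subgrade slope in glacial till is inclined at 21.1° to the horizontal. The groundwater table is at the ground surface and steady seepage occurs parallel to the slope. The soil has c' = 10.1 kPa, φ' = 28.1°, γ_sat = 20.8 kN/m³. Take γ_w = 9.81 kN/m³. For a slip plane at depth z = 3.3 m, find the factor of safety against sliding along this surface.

With seepage parallel to the slope and the water table at the surface, the effective normal stress on the slip plane uses the buoyant unit weight γ' = γ_sat − γ_w while the driving shear stress uses γ_sat:
FS = [c' + γ' z cos²β tanφ'] / [γ_sat z sinβ cosβ]
γ' = 20.8 − 9.81 = 10.99 kN/m³
Numerator = 10.1 + 10.99·3.3·cos²21.1°·tan28.1° = 10.1 + 10.99·3.3·0.8704·0.5340 = 26.955 kPa
Denominator = 20.8·3.3·sin21.1°·cos21.1° = 20.8·3.3·0.3600·0.9330 = 23.053 kPa
FS = 26.955 / 23.053 = 1.169

FS = 1.17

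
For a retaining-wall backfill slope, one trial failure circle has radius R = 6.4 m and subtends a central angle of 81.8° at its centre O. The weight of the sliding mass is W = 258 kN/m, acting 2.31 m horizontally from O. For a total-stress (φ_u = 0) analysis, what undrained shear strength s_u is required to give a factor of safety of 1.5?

s_u = 15.3 kPa

FS = s_u·L_a·R / (W·d), so s_u = FS·W·d / (L_a·R).
Arc length L_a = R·θ = 6.4·(81.8°·π/180) = 6.4·1.4277 = 9.14 m
s_u = 1.5·258·2.31 / (9.14·6.4) = 894.0 / 58.48 = 15.29 kPa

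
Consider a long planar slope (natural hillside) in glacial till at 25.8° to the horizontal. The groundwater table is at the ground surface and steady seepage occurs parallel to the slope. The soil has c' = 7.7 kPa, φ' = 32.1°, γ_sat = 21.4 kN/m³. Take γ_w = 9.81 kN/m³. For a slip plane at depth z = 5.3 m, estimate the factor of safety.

FS = 0.88

With seepage parallel to the slope and the water table at the surface, the effective normal stress on the slip plane uses the buoyant unit weight γ' = γ_sat − γ_w while the driving shear stress uses γ_sat:
FS = [c' + γ' z cos²β tanφ'] / [γ_sat z sinβ cosβ]
γ' = 21.4 − 9.81 = 11.59 kN/m³
Numerator = 7.7 + 11.59·5.3·cos²25.8°·tan32.1° = 7.7 + 11.59·5.3·0.8106·0.6273 = 38.934 kPa
Denominator = 21.4·5.3·sin25.8°·cos25.8° = 21.4·5.3·0.4352·0.9003 = 44.443 kPa
FS = 38.934 / 44.443 = 0.876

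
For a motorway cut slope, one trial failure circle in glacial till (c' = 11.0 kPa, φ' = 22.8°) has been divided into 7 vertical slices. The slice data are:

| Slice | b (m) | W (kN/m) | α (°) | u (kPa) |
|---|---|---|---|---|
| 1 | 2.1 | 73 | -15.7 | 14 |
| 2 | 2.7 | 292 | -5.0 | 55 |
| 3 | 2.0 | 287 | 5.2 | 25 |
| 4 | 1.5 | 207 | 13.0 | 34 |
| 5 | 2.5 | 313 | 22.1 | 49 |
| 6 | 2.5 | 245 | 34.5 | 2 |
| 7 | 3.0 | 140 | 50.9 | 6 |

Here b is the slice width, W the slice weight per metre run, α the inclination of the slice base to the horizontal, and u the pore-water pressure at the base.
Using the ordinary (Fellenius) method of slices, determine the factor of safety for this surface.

FS = 1.58

Ordinary method of slices: FS = Σ[c'·Δl_i + (W_i cosα_i − u_i·Δl_i)·tanφ'] / Σ W_i sinα_i, with Δl_i = b_i / cosα_i.
Slice 1: Δl = 2.1/cos(-15.7°) = 2.181 m; N'_1 = 73·cos(-15.7°) − 14·2.181 = 39.7; c'Δl = 24.00; W sinα = -19.8
Slice 2: Δl = 2.7/cos(-5.0°) = 2.710 m; N'_2 = 292·cos(-5.0°) − 55·2.710 = 141.8; c'Δl = 29.81; W sinα = -25.4
Slice 3: Δl = 2.0/cos5.2° = 2.008 m; N'_3 = 287·cos5.2° − 25·2.008 = 235.6; c'Δl = 22.09; W sinα = 26.0
Slice 4: Δl = 1.5/cos13.0° = 1.539 m; N'_4 = 207·cos13.0° − 34·1.539 = 149.4; c'Δl = 16.93; W sinα = 46.6
Slice 5: Δl = 2.5/cos22.1° = 2.698 m; N'_5 = 313·cos22.1° − 49·2.698 = 157.8; c'Δl = 29.68; W sinα = 117.8
Slice 6: Δl = 2.5/cos34.5° = 3.034 m; N'_6 = 245·cos34.5° − 2·3.034 = 195.8; c'Δl = 33.37; W sinα = 138.8
Slice 7: Δl = 3.0/cos50.9° = 4.757 m; N'_7 = 140·cos50.9° − 6·4.757 = 59.8; c'Δl = 52.32; W sinα = 108.6
Σc'Δl = 208.2 kN/m; ΣN' = 979.9 kN/m; ΣW sinα = 392.5 kN/m
Resisting = 208.2 + 979.9·tan22.8° = 208.2 + 411.9 = 620.1 kN/m
FS = 620.1 / 392.5 = 1.580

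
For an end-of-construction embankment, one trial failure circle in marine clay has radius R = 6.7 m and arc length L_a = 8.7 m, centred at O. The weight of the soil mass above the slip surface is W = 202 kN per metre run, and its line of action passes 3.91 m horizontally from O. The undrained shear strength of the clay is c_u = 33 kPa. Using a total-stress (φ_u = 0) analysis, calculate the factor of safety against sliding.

FS = 2.44

Taking moments about the centre O, the resisting moment is provided by the undrained shear strength acting along the arc:
M_R = c_u·L_a·R = 33·8.70·6.7 = 1923.6 kN·m/m
M_D = W·d = 202·3.91 = 789.8 kN·m/m
FS = M_R / M_D = 1923.6 / 789.8 = 2.435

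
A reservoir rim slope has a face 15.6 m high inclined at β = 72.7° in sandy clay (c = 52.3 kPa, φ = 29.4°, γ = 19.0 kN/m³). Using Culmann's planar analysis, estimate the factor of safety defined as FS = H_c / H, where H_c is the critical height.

H_c = (4c/γ) · sinβ cosφ / [1 − cos(β − φ)]
    = (4·52.3/19.0) · sin72.7°·cos29.4° / [1 − cos43.3°]
    = 11.011 · 0.8318 / 0.2722 = 33.64 m
FS = H_c / H = 33.64 / 15.6 = 2.157

FS = 2.16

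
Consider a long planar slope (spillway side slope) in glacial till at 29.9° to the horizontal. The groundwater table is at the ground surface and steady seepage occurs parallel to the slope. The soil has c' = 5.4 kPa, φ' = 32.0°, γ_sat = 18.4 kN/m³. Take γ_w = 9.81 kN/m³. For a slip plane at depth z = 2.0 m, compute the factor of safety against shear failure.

FS = 0.85

With seepage parallel to the slope and the water table at the surface, the effective normal stress on the slip plane uses the buoyant unit weight γ' = γ_sat − γ_w while the driving shear stress uses γ_sat:
FS = [c' + γ' z cos²β tanφ'] / [γ_sat z sinβ cosβ]
γ' = 18.4 − 9.81 = 8.59 kN/m³
Numerator = 5.4 + 8.59·2.0·cos²29.9°·tan32.0° = 5.4 + 8.59·2.0·0.7515·0.6249 = 13.468 kPa
Denominator = 18.4·2.0·sin29.9°·cos29.9° = 18.4·2.0·0.4985·0.8669 = 15.903 kPa
FS = 13.468 / 15.903 = 0.847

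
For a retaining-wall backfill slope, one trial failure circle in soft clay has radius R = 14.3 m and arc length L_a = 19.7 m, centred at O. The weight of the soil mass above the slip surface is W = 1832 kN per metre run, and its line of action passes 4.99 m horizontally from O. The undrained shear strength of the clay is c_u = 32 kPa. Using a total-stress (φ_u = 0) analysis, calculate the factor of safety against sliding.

Taking moments about the centre O, the resisting moment is provided by the undrained shear strength acting along the arc:
M_R = c_u·L_a·R = 32·19.70·14.3 = 9014.7 kN·m/m
M_D = W·d = 1832·4.99 = 9141.7 kN·m/m
FS = M_R / M_D = 9014.7 / 9141.7 = 0.986

FS = 0.99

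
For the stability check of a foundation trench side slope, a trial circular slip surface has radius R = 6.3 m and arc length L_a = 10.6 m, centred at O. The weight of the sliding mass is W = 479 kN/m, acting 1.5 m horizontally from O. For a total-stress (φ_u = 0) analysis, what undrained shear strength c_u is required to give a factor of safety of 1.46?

c_u = 15.7 kPa

FS = c_u·L_a·R / (W·d), so c_u = FS·W·d / (L_a·R).
c_u = 1.46·479·1.5 / (10.60·6.3) = 1049.0 / 66.78 = 15.71 kPa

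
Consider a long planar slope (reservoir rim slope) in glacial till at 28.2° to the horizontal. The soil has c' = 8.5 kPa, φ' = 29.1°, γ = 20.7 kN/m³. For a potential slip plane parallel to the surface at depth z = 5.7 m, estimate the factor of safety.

FS = 1.21

For an infinite slope with a slip plane parallel to the surface (no pore pressure): FS = [c' + γz cos²β tanφ'] / [γz sinβ cosβ].
γz = 20.7·5.7 = 117.99 kN/m²
Numerator = 8.5 + 117.99·cos²28.2°·tan29.1° = 8.5 + 117.99·0.7767·0.5566 = 59.507 kPa
Denominator = 117.99·sin28.2°·cos28.2° = 117.99·0.4726·0.8813 = 49.138 kPa
FS = 59.507 / 49.138 = 1.211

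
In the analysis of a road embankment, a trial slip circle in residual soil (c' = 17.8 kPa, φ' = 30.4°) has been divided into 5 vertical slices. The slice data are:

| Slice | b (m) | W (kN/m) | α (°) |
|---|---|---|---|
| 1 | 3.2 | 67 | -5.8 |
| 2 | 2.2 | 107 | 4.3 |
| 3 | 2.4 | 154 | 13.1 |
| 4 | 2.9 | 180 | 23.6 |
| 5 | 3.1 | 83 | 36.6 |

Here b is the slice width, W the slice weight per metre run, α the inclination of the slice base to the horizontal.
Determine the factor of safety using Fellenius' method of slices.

Ordinary method of slices: FS = Σ[c'·Δl_i + (W_i cosα_i)·tanφ'] / Σ W_i sinα_i, with Δl_i = b_i / cosα_i.
Slice 1: Δl = 3.2/cos(-5.8°) = 3.216 m; N'_1 = 67·cos(-5.8°) = 66.7; c'Δl = 57.25; W sinα = -6.8
Slice 2: Δl = 2.2/cos4.3° = 2.206 m; N'_2 = 107·cos4.3° = 106.7; c'Δl = 39.27; W sinα = 8.0
Slice 3: Δl = 2.4/cos13.1° = 2.464 m; N'_3 = 154·cos13.1° = 150.0; c'Δl = 43.86; W sinα = 34.9
Slice 4: Δl = 2.9/cos23.6° = 3.165 m; N'_4 = 180·cos23.6° = 164.9; c'Δl = 56.33; W sinα = 72.1
Slice 5: Δl = 3.1/cos36.6° = 3.861 m; N'_5 = 83·cos36.6° = 66.6; c'Δl = 68.73; W sinα = 49.5
Σc'Δl = 265.4 kN/m; ΣN' = 554.9 kN/m; ΣW sinα = 157.7 kN/m
Resisting = 265.4 + 554.9·tan30.4° = 265.4 + 325.6 = 591.0 kN/m
FS = 591.0 / 157.7 = 3.748

FS = 3.75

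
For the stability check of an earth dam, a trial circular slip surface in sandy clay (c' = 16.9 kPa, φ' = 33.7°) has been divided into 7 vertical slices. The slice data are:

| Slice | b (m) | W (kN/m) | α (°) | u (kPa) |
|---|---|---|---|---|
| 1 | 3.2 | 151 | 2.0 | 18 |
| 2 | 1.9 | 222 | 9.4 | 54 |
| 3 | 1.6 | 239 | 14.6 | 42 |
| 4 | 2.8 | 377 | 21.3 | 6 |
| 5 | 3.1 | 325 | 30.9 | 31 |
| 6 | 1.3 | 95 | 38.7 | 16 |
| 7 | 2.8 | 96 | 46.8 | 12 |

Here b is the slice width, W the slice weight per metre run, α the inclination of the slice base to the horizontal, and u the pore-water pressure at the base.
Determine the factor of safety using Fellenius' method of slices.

FS = 1.77

Ordinary method of slices: FS = Σ[c'·Δl_i + (W_i cosα_i − u_i·Δl_i)·tanφ'] / Σ W_i sinα_i, with Δl_i = b_i / cosα_i.
Slice 1: Δl = 3.2/cos2.0° = 3.202 m; N'_1 = 151·cos2.0° − 18·3.202 = 93.3; c'Δl = 54.11; W sinα = 5.3
Slice 2: Δl = 1.9/cos9.4° = 1.926 m; N'_2 = 222·cos9.4° − 54·1.926 = 115.0; c'Δl = 32.55; W sinα = 36.3
Slice 3: Δl = 1.6/cos14.6° = 1.653 m; N'_3 = 239·cos14.6° − 42·1.653 = 161.8; c'Δl = 27.94; W sinα = 60.2
Slice 4: Δl = 2.8/cos21.3° = 3.005 m; N'_4 = 377·cos21.3° − 6·3.005 = 333.2; c'Δl = 50.79; W sinα = 136.9
Slice 5: Δl = 3.1/cos30.9° = 3.613 m; N'_5 = 325·cos30.9° − 31·3.613 = 166.9; c'Δl = 61.06; W sinα = 166.9
Slice 6: Δl = 1.3/cos38.7° = 1.666 m; N'_6 = 95·cos38.7° − 16·1.666 = 47.5; c'Δl = 28.15; W sinα = 59.4
Slice 7: Δl = 2.8/cos46.8° = 4.090 m; N'_7 = 96·cos46.8° − 12·4.090 = 16.6; c'Δl = 69.13; W sinα = 70.0
Σc'Δl = 323.7 kN/m; ΣN' = 934.3 kN/m; ΣW sinα = 535.0 kN/m
Resisting = 323.7 + 934.3·tan33.7° = 323.7 + 623.1 = 946.9 kN/m
FS = 946.9 / 535.0 = 1.770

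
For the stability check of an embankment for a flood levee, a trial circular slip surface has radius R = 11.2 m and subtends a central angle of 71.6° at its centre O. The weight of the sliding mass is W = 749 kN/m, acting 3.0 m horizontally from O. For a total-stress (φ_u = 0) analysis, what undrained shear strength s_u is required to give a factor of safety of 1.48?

s_u = 21.2 kPa

FS = s_u·L_a·R / (W·d), so s_u = FS·W·d / (L_a·R).
Arc length L_a = R·θ = 11.2·(71.6°·π/180) = 11.2·1.2497 = 14.00 m
s_u = 1.48·749·3.0 / (14.00·11.2) = 3325.6 / 156.76 = 21.21 kPa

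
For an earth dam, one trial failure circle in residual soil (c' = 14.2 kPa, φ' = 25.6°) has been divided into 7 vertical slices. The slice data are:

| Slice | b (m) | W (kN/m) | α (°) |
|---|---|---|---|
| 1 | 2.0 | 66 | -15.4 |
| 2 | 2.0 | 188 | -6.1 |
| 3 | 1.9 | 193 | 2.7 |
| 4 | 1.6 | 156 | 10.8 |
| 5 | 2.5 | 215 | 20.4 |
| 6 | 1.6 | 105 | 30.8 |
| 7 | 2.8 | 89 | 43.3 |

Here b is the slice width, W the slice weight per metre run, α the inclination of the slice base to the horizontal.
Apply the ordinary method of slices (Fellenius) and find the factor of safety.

FS = 3.59

Ordinary method of slices: FS = Σ[c'·Δl_i + (W_i cosα_i)·tanφ'] / Σ W_i sinα_i, with Δl_i = b_i / cosα_i.
Slice 1: Δl = 2.0/cos(-15.4°) = 2.074 m; N'_1 = 66·cos(-15.4°) = 63.6; c'Δl = 29.46; W sinα = -17.5
Slice 2: Δl = 2.0/cos(-6.1°) = 2.011 m; N'_2 = 188·cos(-6.1°) = 186.9; c'Δl = 28.56; W sinα = -20.0
Slice 3: Δl = 1.9/cos2.7° = 1.902 m; N'_3 = 193·cos2.7° = 192.8; c'Δl = 27.01; W sinα = 9.1
Slice 4: Δl = 1.6/cos10.8° = 1.629 m; N'_4 = 156·cos10.8° = 153.2; c'Δl = 23.13; W sinα = 29.2
Slice 5: Δl = 2.5/cos20.4° = 2.667 m; N'_5 = 215·cos20.4° = 201.5; c'Δl = 37.88; W sinα = 74.9
Slice 6: Δl = 1.6/cos30.8° = 1.863 m; N'_6 = 105·cos30.8° = 90.2; c'Δl = 26.45; W sinα = 53.8
Slice 7: Δl = 2.8/cos43.3° = 3.847 m; N'_7 = 89·cos43.3° = 64.8; c'Δl = 54.63; W sinα = 61.0
Σc'Δl = 227.1 kN/m; ΣN' = 953.1 kN/m; ΣW sinα = 190.6 kN/m
Resisting = 227.1 + 953.1·tan25.6° = 227.1 + 456.6 = 683.8 kN/m
FS = 683.8 / 190.6 = 3.588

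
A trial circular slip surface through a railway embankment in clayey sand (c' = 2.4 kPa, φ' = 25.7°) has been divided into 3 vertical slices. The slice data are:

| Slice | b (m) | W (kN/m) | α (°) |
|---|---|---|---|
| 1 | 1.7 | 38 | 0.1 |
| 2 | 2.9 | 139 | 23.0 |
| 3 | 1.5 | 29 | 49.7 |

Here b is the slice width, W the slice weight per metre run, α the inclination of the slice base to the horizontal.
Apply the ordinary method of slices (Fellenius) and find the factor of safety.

FS = 1.39

Ordinary method of slices: FS = Σ[c'·Δl_i + (W_i cosα_i)·tanφ'] / Σ W_i sinα_i, with Δl_i = b_i / cosα_i.
Slice 1: Δl = 1.7/cos0.1° = 1.700 m; N'_1 = 38·cos0.1° = 38.0; c'Δl = 4.08; W sinα = 0.1
Slice 2: Δl = 2.9/cos23.0° = 3.150 m; N'_2 = 139·cos23.0° = 128.0; c'Δl = 7.56; W sinα = 54.3
Slice 3: Δl = 1.5/cos49.7° = 2.319 m; N'_3 = 29·cos49.7° = 18.8; c'Δl = 5.57; W sinα = 22.1
Σc'Δl = 17.2 kN/m; ΣN' = 184.7 kN/m; ΣW sinα = 76.5 kN/m
Resisting = 17.2 + 184.7·tan25.7° = 17.2 + 88.9 = 106.1 kN/m
FS = 106.1 / 76.5 = 1.387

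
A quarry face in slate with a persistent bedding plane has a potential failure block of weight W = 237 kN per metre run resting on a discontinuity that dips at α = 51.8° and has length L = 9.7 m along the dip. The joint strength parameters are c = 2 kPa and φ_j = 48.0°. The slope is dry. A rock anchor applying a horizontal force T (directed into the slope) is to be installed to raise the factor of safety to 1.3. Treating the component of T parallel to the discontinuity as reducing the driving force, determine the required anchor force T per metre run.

T = 36 kN/m

Resolving forces along and normal to the sliding plane, with the horizontal anchor force T adding T·sinα to the effective normal force and T·cosα acting up the plane against the driving force:
FS = [cL + (W cosα + T sinα) tanφ_j] / [W sinα − T cosα]
Without the anchor: N' = 146.6 kN/m, driving T_d = 186.2 kN/m, resisting R = 2·9.7 + 146.6·tan48.0° = 182.2 kN/m, FS = 0.98.
Setting FS = 1.3 and solving for T:
1.3·(186.2 − T cos51.8°) = 182.2 + T sin51.8°·tan48.0°
T·(sin51.8°·tan48.0° + 1.3·cos51.8°) = 1.3·186.2 − 182.2
T·(0.7859·1.1106 + 1.3·0.6184) = 242.1 − 182.2 = 59.9
T·1.6767 = 59.9
T = 35.8 kN/m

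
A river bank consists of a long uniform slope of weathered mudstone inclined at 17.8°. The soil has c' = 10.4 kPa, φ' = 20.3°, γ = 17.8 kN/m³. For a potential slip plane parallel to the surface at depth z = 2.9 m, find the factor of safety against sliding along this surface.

FS = 1.84

For an infinite slope with a slip plane parallel to the surface (no pore pressure): FS = [c' + γz cos²β tanφ'] / [γz sinβ cosβ].
γz = 17.8·2.9 = 51.62 kN/m²
Numerator = 10.4 + 51.62·cos²17.8°·tan20.3° = 10.4 + 51.62·0.9066·0.3699 = 27.710 kPa
Denominator = 51.62·sin17.8°·cos17.8° = 51.62·0.3057·0.9521 = 15.025 kPa
FS = 27.710 / 15.025 = 1.844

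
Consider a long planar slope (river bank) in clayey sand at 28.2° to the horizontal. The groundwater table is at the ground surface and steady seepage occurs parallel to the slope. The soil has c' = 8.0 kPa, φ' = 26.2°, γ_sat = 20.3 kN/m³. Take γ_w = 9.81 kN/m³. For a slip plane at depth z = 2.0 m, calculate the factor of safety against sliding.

FS = 0.95

With seepage parallel to the slope and the water table at the surface, the effective normal stress on the slip plane uses the buoyant unit weight γ' = γ_sat − γ_w while the driving shear stress uses γ_sat:
FS = [c' + γ' z cos²β tanφ'] / [γ_sat z sinβ cosβ]
γ' = 20.3 − 9.81 = 10.49 kN/m³
Numerator = 8.0 + 10.49·2.0·cos²28.2°·tan26.2° = 8.0 + 10.49·2.0·0.7767·0.4921 = 16.018 kPa
Denominator = 20.3·2.0·sin28.2°·cos28.2° = 20.3·2.0·0.4726·0.8813 = 16.908 kPa
FS = 16.018 / 16.908 = 0.947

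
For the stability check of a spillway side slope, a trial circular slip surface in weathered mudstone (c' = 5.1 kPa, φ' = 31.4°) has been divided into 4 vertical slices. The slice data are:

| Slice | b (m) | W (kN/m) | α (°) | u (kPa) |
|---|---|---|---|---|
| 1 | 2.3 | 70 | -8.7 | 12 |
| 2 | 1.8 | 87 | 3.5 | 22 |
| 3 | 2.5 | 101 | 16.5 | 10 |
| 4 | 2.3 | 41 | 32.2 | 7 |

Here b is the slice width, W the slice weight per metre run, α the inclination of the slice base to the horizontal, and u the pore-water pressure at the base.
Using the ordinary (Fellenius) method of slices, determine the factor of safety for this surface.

FS = 3.42

Ordinary method of slices: FS = Σ[c'·Δl_i + (W_i cosα_i − u_i·Δl_i)·tanφ'] / Σ W_i sinα_i, with Δl_i = b_i / cosα_i.
Slice 1: Δl = 2.3/cos(-8.7°) = 2.327 m; N'_1 = 70·cos(-8.7°) − 12·2.327 = 41.3; c'Δl = 11.87; W sinα = -10.6
Slice 2: Δl = 1.8/cos3.5° = 1.803 m; N'_2 = 87·cos3.5° − 22·1.803 = 47.2; c'Δl = 9.20; W sinα = 5.3
Slice 3: Δl = 2.5/cos16.5° = 2.607 m; N'_3 = 101·cos16.5° − 10·2.607 = 70.8; c'Δl = 13.30; W sinα = 28.7
Slice 4: Δl = 2.3/cos32.2° = 2.718 m; N'_4 = 41·cos32.2° − 7·2.718 = 15.7; c'Δl = 13.86; W sinα = 21.8
Σc'Δl = 48.2 kN/m; ΣN' = 174.9 kN/m; ΣW sinα = 45.3 kN/m
Resisting = 48.2 + 174.9·tan31.4° = 48.2 + 106.7 = 155.0 kN/m
FS = 155.0 / 45.3 = 3.424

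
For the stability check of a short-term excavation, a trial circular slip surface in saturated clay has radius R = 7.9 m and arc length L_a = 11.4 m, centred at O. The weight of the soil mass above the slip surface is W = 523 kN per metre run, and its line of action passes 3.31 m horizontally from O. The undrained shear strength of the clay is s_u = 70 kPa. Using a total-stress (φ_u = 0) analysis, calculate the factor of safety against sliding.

FS = 3.64

Taking moments about the centre O, the resisting moment is provided by the undrained shear strength acting along the arc:
M_R = s_u·L_a·R = 70·11.40·7.9 = 6304.2 kN·m/m
M_D = W·d = 523·3.31 = 1731.1 kN·m/m
FS = M_R / M_D = 6304.2 / 1731.1 = 3.642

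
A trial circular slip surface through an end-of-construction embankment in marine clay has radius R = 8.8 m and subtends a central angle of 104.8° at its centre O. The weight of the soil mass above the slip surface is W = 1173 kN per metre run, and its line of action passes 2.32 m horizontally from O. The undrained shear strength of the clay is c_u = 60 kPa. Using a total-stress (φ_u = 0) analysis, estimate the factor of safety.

Taking moments about the centre O, the resisting moment is provided by the undrained shear strength acting along the arc:
Arc length L_a = R·θ = 8.8·(104.8°·π/180) = 8.8·1.8291 = 16.10 m
M_R = c_u·L_a·R = 60·16.10·8.8 = 8498.8 kN·m/m
M_D = W·d = 1173·2.32 = 2721.4 kN·m/m
FS = M_R / M_D = 8498.8 / 2721.4 = 3.123

FS = 3.12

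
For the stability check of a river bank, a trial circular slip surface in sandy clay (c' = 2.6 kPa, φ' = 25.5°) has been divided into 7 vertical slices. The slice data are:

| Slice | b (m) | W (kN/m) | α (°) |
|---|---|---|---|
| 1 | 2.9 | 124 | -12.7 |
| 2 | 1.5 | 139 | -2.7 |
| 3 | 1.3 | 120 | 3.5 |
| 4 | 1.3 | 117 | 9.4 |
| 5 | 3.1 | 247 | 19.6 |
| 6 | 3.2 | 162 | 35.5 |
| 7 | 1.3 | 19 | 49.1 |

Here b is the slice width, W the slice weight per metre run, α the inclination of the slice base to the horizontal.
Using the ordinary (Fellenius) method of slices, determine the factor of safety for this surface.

Ordinary method of slices: FS = Σ[c'·Δl_i + (W_i cosα_i)·tanφ'] / Σ W_i sinα_i, with Δl_i = b_i / cosα_i.
Slice 1: Δl = 2.9/cos(-12.7°) = 2.973 m; N'_1 = 124·cos(-12.7°) = 121.0; c'Δl = 7.73; W sinα = -27.3
Slice 2: Δl = 1.5/cos(-2.7°) = 1.502 m; N'_2 = 139·cos(-2.7°) = 138.8; c'Δl = 3.90; W sinα = -6.5
Slice 3: Δl = 1.3/cos3.5° = 1.302 m; N'_3 = 120·cos3.5° = 119.8; c'Δl = 3.39; W sinα = 7.3
Slice 4: Δl = 1.3/cos9.4° = 1.318 m; N'_4 = 117·cos9.4° = 115.4; c'Δl = 3.43; W sinα = 19.1
Slice 5: Δl = 3.1/cos19.6° = 3.291 m; N'_5 = 247·cos19.6° = 232.7; c'Δl = 8.56; W sinα = 82.9
Slice 6: Δl = 3.2/cos35.5° = 3.931 m; N'_6 = 162·cos35.5° = 131.9; c'Δl = 10.22; W sinα = 94.1
Slice 7: Δl = 1.3/cos49.1° = 1.986 m; N'_7 = 19·cos49.1° = 12.4; c'Δl = 5.16; W sinα = 14.4
Σc'Δl = 42.4 kN/m; ΣN' = 872.0 kN/m; ΣW sinα = 183.9 kN/m
Resisting = 42.4 + 872.0·tan25.5° = 42.4 + 415.9 = 458.3 kN/m
FS = 458.3 / 183.9 = 2.492

FS = 2.49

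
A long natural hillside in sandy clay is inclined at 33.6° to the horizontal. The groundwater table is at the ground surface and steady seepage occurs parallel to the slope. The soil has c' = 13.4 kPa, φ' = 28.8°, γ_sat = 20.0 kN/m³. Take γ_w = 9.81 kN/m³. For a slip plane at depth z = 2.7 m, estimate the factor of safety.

FS = 0.96

With seepage parallel to the slope and the water table at the surface, the effective normal stress on the slip plane uses the buoyant unit weight γ' = γ_sat − γ_w while the driving shear stress uses γ_sat:
FS = [c' + γ' z cos²β tanφ'] / [γ_sat z sinβ cosβ]
γ' = 20.0 − 9.81 = 10.19 kN/m³
Numerator = 13.4 + 10.19·2.7·cos²33.6°·tan28.8° = 13.4 + 10.19·2.7·0.6938·0.5498 = 23.893 kPa
Denominator = 20.0·2.7·sin33.6°·cos33.6° = 20.0·2.7·0.5534·0.8329 = 24.890 kPa
FS = 23.893 / 24.890 = 0.960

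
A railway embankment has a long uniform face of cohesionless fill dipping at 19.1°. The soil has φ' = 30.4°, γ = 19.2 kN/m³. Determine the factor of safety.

For a dry cohesionless infinite slope the factor of safety is FS = tanφ' / tanβ.
FS = tan30.4° / tan19.1° = 0.5867 / 0.3463 = 1.694

FS = 1.69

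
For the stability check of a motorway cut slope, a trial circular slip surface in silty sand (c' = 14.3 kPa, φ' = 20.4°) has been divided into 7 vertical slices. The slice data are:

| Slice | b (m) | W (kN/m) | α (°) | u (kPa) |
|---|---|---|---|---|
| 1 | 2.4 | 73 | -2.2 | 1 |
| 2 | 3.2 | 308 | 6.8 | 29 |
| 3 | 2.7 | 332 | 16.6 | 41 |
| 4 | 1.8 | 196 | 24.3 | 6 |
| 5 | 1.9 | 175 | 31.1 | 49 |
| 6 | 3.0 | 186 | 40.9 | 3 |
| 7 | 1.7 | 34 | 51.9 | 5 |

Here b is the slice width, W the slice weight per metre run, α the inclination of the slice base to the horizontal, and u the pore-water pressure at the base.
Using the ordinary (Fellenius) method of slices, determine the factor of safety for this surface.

Ordinary method of slices: FS = Σ[c'·Δl_i + (W_i cosα_i − u_i·Δl_i)·tanφ'] / Σ W_i sinα_i, with Δl_i = b_i / cosα_i.
Slice 1: Δl = 2.4/cos(-2.2°) = 2.402 m; N'_1 = 73·cos(-2.2°) − 1·2.402 = 70.5; c'Δl = 34.35; W sinα = -2.8
Slice 2: Δl = 3.2/cos6.8° = 3.223 m; N'_2 = 308·cos6.8° − 29·3.223 = 212.4; c'Δl = 46.08; W sinα = 36.5
Slice 3: Δl = 2.7/cos16.6° = 2.817 m; N'_3 = 332·cos16.6° − 41·2.817 = 202.6; c'Δl = 40.29; W sinα = 94.8
Slice 4: Δl = 1.8/cos24.3° = 1.975 m; N'_4 = 196·cos24.3° − 6·1.975 = 166.8; c'Δl = 28.24; W sinα = 80.7
Slice 5: Δl = 1.9/cos31.1° = 2.219 m; N'_5 = 175·cos31.1° − 49·2.219 = 41.1; c'Δl = 31.73; W sinα = 90.4
Slice 6: Δl = 3.0/cos40.9° = 3.969 m; N'_6 = 186·cos40.9° − 3·3.969 = 128.7; c'Δl = 56.76; W sinα = 121.8
Slice 7: Δl = 1.7/cos51.9° = 2.755 m; N'_7 = 34·cos51.9° − 5·2.755 = 7.2; c'Δl = 39.40; W sinα = 26.8
Σc'Δl = 276.8 kN/m; ΣN' = 829.4 kN/m; ΣW sinα = 448.1 kN/m
Resisting = 276.8 + 829.4·tan20.4° = 276.8 + 308.4 = 585.3 kN/m
FS = 585.3 / 448.1 = 1.306

FS = 1.31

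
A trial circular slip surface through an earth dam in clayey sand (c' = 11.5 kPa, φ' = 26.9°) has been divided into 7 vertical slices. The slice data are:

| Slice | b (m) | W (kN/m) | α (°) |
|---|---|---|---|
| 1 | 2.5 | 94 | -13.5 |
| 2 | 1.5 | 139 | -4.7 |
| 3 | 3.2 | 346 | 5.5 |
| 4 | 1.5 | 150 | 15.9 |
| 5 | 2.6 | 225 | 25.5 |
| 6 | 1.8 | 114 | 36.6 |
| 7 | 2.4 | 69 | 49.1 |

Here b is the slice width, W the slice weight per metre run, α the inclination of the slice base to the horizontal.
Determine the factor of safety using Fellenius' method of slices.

FS = 2.87

Ordinary method of slices: FS = Σ[c'·Δl_i + (W_i cosα_i)·tanφ'] / Σ W_i sinα_i, with Δl_i = b_i / cosα_i.
Slice 1: Δl = 2.5/cos(-13.5°) = 2.571 m; N'_1 = 94·cos(-13.5°) = 91.4; c'Δl = 29.57; W sinα = -21.9
Slice 2: Δl = 1.5/cos(-4.7°) = 1.505 m; N'_2 = 139·cos(-4.7°) = 138.5; c'Δl = 17.31; W sinα = -11.4
Slice 3: Δl = 3.2/cos5.5° = 3.215 m; N'_3 = 346·cos5.5° = 344.4; c'Δl = 36.97; W sinα = 33.2
Slice 4: Δl = 1.5/cos15.9° = 1.560 m; N'_4 = 150·cos15.9° = 144.3; c'Δl = 17.94; W sinα = 41.1
Slice 5: Δl = 2.6/cos25.5° = 2.881 m; N'_5 = 225·cos25.5° = 203.1; c'Δl = 33.13; W sinα = 96.9
Slice 6: Δl = 1.8/cos36.6° = 2.242 m; N'_6 = 114·cos36.6° = 91.5; c'Δl = 25.78; W sinα = 68.0
Slice 7: Δl = 2.4/cos49.1° = 3.666 m; N'_7 = 69·cos49.1° = 45.2; c'Δl = 42.15; W sinα = 52.2
Σc'Δl = 202.8 kN/m; ΣN' = 1058.4 kN/m; ΣW sinα = 257.9 kN/m
Resisting = 202.8 + 1058.4·tan26.9° = 202.8 + 536.9 = 739.8 kN/m
FS = 739.8 / 257.9 = 2.868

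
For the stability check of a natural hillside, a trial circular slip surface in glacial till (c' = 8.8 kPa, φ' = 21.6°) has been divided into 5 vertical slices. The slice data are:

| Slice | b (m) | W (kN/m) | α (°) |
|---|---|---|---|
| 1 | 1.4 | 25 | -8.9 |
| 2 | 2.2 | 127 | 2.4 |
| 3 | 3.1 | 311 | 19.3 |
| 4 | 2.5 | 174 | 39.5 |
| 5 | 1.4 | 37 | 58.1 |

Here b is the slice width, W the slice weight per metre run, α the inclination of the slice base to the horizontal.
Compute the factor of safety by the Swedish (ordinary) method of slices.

Ordinary method of slices: FS = Σ[c'·Δl_i + (W_i cosα_i)·tanφ'] / Σ W_i sinα_i, with Δl_i = b_i / cosα_i.
Slice 1: Δl = 1.4/cos(-8.9°) = 1.417 m; N'_1 = 25·cos(-8.9°) = 24.7; c'Δl = 12.47; W sinα = -3.9
Slice 2: Δl = 2.2/cos2.4° = 2.202 m; N'_2 = 127·cos2.4° = 126.9; c'Δl = 19.38; W sinα = 5.3
Slice 3: Δl = 3.1/cos19.3° = 3.285 m; N'_3 = 311·cos19.3° = 293.5; c'Δl = 28.90; W sinα = 102.8
Slice 4: Δl = 2.5/cos39.5° = 3.240 m; N'_4 = 174·cos39.5° = 134.3; c'Δl = 28.51; W sinα = 110.7
Slice 5: Δl = 1.4/cos58.1° = 2.649 m; N'_5 = 37·cos58.1° = 19.6; c'Δl = 23.31; W sinα = 31.4
Σc'Δl = 112.6 kN/m; ΣN' = 598.9 kN/m; ΣW sinα = 246.3 kN/m
Resisting = 112.6 + 598.9·tan21.6° = 112.6 + 237.1 = 349.7 kN/m
FS = 349.7 / 246.3 = 1.420

FS = 1.42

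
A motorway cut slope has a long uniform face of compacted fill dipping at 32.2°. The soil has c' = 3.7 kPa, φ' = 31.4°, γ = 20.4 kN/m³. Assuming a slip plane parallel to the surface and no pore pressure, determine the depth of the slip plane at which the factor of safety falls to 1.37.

Setting FS = 1.37 in FS = [c' + γz cos²β tanφ'] / [γz sinβ cosβ] and solving for z:
z = c' / [γ cosβ (FS·sinβ − cosβ·tanφ')]
  = 3.7 / [20.4·cos32.2°·(1.37·sin32.2° − cos32.2°·tan31.4°)]
  = 3.7 / [20.4·0.8462·(1.37·0.5329 − 0.8462·0.6104)]
  = 3.7 / 3.6859 = 1.004 m

z = 1.00 m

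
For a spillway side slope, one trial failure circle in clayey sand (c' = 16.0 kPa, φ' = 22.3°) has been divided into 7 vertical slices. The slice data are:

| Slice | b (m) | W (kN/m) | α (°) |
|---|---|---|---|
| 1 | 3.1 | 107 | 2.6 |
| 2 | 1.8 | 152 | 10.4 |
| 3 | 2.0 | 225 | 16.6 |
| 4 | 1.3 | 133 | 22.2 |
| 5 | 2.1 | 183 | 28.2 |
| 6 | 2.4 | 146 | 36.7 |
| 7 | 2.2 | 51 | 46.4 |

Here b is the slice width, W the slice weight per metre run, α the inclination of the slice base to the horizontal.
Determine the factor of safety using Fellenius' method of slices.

FS = 1.80

Ordinary method of slices: FS = Σ[c'·Δl_i + (W_i cosα_i)·tanφ'] / Σ W_i sinα_i, with Δl_i = b_i / cosα_i.
Slice 1: Δl = 3.1/cos2.6° = 3.103 m; N'_1 = 107·cos2.6° = 106.9; c'Δl = 49.65; W sinα = 4.9
Slice 2: Δl = 1.8/cos10.4° = 1.830 m; N'_2 = 152·cos10.4° = 149.5; c'Δl = 29.28; W sinα = 27.4
Slice 3: Δl = 2.0/cos16.6° = 2.087 m; N'_3 = 225·cos16.6° = 215.6; c'Δl = 33.39; W sinα = 64.3
Slice 4: Δl = 1.3/cos22.2° = 1.404 m; N'_4 = 133·cos22.2° = 123.1; c'Δl = 22.47; W sinα = 50.3
Slice 5: Δl = 2.1/cos28.2° = 2.383 m; N'_5 = 183·cos28.2° = 161.3; c'Δl = 38.13; W sinα = 86.5
Slice 6: Δl = 2.4/cos36.7° = 2.993 m; N'_6 = 146·cos36.7° = 117.1; c'Δl = 47.89; W sinα = 87.3
Slice 7: Δl = 2.2/cos46.4° = 3.190 m; N'_7 = 51·cos46.4° = 35.2; c'Δl = 51.04; W sinα = 36.9
Σc'Δl = 271.9 kN/m; ΣN' = 908.7 kN/m; ΣW sinα = 357.5 kN/m
Resisting = 271.9 + 908.7·tan22.3° = 271.9 + 372.7 = 644.5 kN/m
FS = 644.5 / 357.5 = 1.803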